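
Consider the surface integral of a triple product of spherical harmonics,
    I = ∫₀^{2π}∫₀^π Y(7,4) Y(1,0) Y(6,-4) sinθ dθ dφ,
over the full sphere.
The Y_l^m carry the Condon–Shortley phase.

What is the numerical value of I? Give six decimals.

0.201000

m-sum 0 ✓  L=14 even ✓  6≤6≤8 ✓
Π(2lᵢ+1) = 15×3×13 = 585
triangle coeff Δ(7,1,6) = 1/1365
Σ_t [1,1]: t=1:−1/518400 = -1/518400
(3j)²=7/195 [(7 1 6; 0 0 0)], sign=-1
Σ_t [1,1]: t=1:−1/7257600 = -1/7257600
(3j)²=11/455 [(7 1 6; 4 0 -4)], sign=-1
⇒ 4πI² = 33/65
I = (+1)√(33/65/(4π)) = 0.20099968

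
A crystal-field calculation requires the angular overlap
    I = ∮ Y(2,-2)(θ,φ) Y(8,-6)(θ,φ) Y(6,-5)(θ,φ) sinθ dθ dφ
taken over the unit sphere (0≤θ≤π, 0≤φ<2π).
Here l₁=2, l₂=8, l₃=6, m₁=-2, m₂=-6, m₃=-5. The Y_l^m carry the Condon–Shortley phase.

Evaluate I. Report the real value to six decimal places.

0.000000

m-sum = -2 − 6 − 5 = -13 ≠ 0 ⇒ I = 0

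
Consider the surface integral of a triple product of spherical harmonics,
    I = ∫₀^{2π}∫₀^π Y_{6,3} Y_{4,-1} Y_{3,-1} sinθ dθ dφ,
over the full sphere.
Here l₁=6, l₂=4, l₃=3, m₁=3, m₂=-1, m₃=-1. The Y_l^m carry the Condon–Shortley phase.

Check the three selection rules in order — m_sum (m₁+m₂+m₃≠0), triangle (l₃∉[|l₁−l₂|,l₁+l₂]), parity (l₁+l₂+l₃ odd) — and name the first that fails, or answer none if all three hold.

azimuthal sum: 3 − 1 − 1 = 1  ✗
2 ≤ 3 ≤ 10 (triangle on l)
L = 6 + 4 + 3 = 13 (odd)

m_sum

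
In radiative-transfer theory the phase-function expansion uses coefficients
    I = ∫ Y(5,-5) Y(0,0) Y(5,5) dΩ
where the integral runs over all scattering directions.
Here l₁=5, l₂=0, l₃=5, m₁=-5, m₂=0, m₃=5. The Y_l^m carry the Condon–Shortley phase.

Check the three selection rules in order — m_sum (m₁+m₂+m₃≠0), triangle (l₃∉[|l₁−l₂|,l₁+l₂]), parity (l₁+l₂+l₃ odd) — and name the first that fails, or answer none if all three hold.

azimuthal sum: -5 + 0 + 5 = 0  ✓
5 ≤ 5 ≤ 5 (triangle on l)  ✓
L = 5 + 0 + 5 = 10 (even)  ✓

none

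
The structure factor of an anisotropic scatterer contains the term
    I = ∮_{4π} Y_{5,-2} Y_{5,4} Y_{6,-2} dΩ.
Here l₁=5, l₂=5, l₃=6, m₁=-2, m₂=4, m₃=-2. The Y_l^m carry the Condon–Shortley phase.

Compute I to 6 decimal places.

Checks pass: Σm=0; 16 even; l₃=6∈[0,10].
(2·5+1)(2·5+1)(2·6+1) = 1573
Δ: 4! 6! 6! / 17! → 1/28588560
sum: t=0:+1/345600 t=1:−1/13824 t=2:+1/5184 t=3:−1/13824 t=4:+1/345600 = 7/129600
3j²(5 5 6; 0 0 0) = Δ·Π!·Σ² = 80/7293  (sign +1)
sum: t=3:−1/207360 t=4:+1/103680 = 1/207360
3j²(5 5 6; -2 4 -2) = Δ·Π!·Σ² = 21/2431  (sign +1)
combine: 4πI² = 1573·80/7293·21/2431 = 560/3757
take √, sign +1: I = 0.10891018

0.108910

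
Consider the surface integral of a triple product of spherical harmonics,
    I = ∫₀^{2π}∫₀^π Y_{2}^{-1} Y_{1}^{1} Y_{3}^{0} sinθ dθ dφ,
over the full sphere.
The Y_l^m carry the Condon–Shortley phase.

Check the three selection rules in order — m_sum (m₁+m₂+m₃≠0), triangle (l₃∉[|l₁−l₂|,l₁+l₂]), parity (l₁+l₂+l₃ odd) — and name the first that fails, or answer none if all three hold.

none

Σmᵢ = 0  ✓
l₃∈[|l₁−l₂|,l₁+l₂]=[1,3], have l₃=3  ✓
Σlᵢ = 6 ⇒ even  ✓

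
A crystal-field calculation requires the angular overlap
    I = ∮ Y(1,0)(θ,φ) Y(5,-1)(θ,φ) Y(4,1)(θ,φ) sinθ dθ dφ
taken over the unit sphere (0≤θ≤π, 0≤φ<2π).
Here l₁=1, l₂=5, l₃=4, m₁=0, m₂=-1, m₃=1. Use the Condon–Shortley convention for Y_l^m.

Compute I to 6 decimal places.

-0.240571

Checks pass: Σm=0; 10 even; l₃=4∈[4,6].
(2·1+1)(2·5+1)(2·4+1) = 297
Δ: 2! 0! 8! / 11! → 1/495
sum: t=1:−1/576 = -1/576
3j²(1 5 4; 0 0 0) = Δ·Π!·Σ² = 5/99  (sign -1)
sum: t=1:−1/720 = -1/720
3j²(1 5 4; 0 -1 1) = Δ·Π!·Σ² = 8/165  (sign +1)
combine: 4πI² = 297·5/99·8/165 = 8/11
take √, sign -1: I = -0.24057125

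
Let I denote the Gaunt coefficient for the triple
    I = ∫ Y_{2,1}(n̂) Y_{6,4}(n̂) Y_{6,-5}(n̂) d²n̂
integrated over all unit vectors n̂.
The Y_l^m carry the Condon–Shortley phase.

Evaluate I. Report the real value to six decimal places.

Checks pass: Σm=0; 14 even; l₃=6∈[4,8].
(2·2+1)(2·6+1)(2·6+1) = 845
Δ: 2! 2! 10! / 15! → 1/90090
sum: t=0:+1/69120 t=1:−1/14400 t=2:+1/69120 = -7/172800
3j²(2 6 6; 0 0 0) = Δ·Π!·Σ² = 14/715  (sign -1)
sum: t=0:+1/7257600 t=1:−1/725760 = -1/806400
3j²(2 6 6; 1 4 -5) = Δ·Π!·Σ² = 27/910  (sign +1)
combine: 4πI² = 845·14/715·27/910 = 27/55
take √, sign -1: I = -0.19764945

-0.197649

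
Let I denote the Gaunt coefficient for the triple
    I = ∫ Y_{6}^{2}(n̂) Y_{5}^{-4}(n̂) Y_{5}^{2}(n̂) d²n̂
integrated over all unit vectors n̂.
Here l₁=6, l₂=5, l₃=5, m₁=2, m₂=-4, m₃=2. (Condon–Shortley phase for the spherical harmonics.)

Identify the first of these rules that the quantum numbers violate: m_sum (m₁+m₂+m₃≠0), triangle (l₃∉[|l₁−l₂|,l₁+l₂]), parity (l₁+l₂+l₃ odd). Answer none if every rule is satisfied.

none

Σmᵢ = 0  ✓
l₃∈[|l₁−l₂|,l₁+l₂]=[1,11], have l₃=5  ✓
Σlᵢ = 16 ⇒ even  ✓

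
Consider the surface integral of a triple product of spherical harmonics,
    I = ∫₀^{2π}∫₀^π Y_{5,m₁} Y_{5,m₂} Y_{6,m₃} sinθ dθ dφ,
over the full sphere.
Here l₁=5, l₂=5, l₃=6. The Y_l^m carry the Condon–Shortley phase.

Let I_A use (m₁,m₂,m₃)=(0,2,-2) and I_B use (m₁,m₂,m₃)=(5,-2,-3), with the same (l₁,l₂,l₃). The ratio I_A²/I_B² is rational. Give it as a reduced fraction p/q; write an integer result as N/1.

l's match ⇒ only the (l;m) 3-j factors differ between A and B.
A: triangle coeff Δ(5,5,6) = 1/28588560; Σ_t [1,4]: t=1:−1/207360 t=2:+1/17280 t=3:−1/13824 t=4:+1/103680 = -1/103680; (3j)²=10/7293 [(5 5 6; 0 2 -2)], sign=-1
B: triangle coeff Δ(5,5,6) = 1/28588560; Σ_t [0,0]: t=0:+1/622080 = 1/622080; (3j)²=105/4862 [(5 5 6; 5 -2 -3)], sign=-1
I_A²/I_B² = (10/7293)/(105/4862) = 4/63

4/63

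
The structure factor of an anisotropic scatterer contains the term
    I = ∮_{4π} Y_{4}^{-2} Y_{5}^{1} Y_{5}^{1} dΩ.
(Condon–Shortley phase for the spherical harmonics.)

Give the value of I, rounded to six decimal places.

Checks pass: Σm=0; 14 even; l₃=5∈[1,9].
(2·4+1)(2·5+1)(2·5+1) = 1089
Δ: 4! 4! 6! / 15! → 1/3153150
sum: t=0:+1/69120 t=1:−1/1728 t=2:+1/576 t=3:−1/1728 t=4:+1/69120 = 7/11520
3j²(4 5 5; 0 0 0) = Δ·Π!·Σ² = 2/143  (sign -1)
sum: t=2:+1/4608 t=3:−1/1296 t=4:+1/4608 = -7/20736
3j²(4 5 5; -2 1 1) = Δ·Π!·Σ² = 20/1287  (sign -1)
combine: 4πI² = 1089·2/143·20/1287 = 40/169
take √, sign +1: I = 0.13724032

0.137240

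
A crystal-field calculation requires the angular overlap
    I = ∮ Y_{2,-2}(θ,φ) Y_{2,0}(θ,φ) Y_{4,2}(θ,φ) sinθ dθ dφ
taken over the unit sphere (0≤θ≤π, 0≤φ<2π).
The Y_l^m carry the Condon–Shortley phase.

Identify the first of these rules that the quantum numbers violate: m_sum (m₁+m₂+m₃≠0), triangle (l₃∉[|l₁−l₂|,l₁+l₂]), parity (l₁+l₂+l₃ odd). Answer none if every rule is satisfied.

Σmᵢ = 0  ✓
l₃∈[|l₁−l₂|,l₁+l₂]=[0,4], have l₃=4  ✓
Σlᵢ = 8 ⇒ even  ✓

none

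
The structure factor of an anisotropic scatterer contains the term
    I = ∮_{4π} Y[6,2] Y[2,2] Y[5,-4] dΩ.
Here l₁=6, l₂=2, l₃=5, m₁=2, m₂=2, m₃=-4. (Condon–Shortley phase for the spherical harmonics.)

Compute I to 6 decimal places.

L=13 odd ⇒ parity kills the (l;000) factor ⇒ I = 0

0.000000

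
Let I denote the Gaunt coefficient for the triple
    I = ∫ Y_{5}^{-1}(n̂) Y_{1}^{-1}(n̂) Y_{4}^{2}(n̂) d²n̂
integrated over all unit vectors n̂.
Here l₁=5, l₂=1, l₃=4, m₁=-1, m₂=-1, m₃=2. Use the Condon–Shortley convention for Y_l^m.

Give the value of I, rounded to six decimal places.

-0.120286

Checks pass: Σm=0; 10 even; l₃=4∈[4,6].
(2·5+1)(2·1+1)(2·4+1) = 297
Δ: 2! 8! 0! / 11! → 1/495
sum: t=1:−1/576 = -1/576
3j²(5 1 4; 0 0 0) = Δ·Π!·Σ² = 5/99  (sign -1)
sum: t=0:+1/2880 = 1/2880
3j²(5 1 4; -1 -1 2) = Δ·Π!·Σ² = 2/165  (sign +1)
combine: 4πI² = 297·5/99·2/165 = 2/11
take √, sign -1: I = -0.12028562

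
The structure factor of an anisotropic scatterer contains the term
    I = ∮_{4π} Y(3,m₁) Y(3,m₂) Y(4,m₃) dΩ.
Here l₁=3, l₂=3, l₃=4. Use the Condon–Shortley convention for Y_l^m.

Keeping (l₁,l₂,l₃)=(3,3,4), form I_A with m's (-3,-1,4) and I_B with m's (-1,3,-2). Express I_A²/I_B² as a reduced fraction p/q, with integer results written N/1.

Same 3,3,4: normalisation and zero-m 3j drop out of the ratio.
A: Δ: 2! 4! 4! / 11! → 1/34650; sum: t=2:+1/1152 = 1/1152; 3j²(3 3 4; -3 -1 4) = Δ·Π!·Σ² = 1/33  (sign +1)
B: Δ: 2! 4! 4! / 11! → 1/34650; sum: t=2:+1/192 = 1/192; 3j²(3 3 4; -1 3 -2) = Δ·Π!·Σ² = 3/77  (sign +1)
I_A²/I_B² = (1/33)/(3/77) = 7/9

7/9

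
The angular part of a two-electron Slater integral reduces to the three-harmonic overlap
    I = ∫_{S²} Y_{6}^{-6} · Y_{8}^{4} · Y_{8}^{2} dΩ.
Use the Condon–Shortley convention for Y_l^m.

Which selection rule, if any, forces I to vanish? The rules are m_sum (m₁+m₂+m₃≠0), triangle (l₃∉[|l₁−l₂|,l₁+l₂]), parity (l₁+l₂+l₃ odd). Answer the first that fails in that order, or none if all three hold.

none

m₁+m₂+m₃ = -6 + 4 + 2 = 0  ✓
triangle: |6−8|=2 ≤ l₃=8 ≤ 6+8=14  ✓
parity: l₁+l₂+l₃ = 22 is even  ✓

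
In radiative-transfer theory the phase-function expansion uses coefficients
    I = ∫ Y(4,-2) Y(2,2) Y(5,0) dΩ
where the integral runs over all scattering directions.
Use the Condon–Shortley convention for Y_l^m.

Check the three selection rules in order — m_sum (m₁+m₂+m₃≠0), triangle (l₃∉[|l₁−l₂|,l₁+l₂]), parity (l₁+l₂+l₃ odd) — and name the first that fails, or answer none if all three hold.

parity

Σmᵢ = 0  ✓
l₃∈[|l₁−l₂|,l₁+l₂]=[2,6], have l₃=5  ✓
Σlᵢ = 11 ⇒ odd  ✗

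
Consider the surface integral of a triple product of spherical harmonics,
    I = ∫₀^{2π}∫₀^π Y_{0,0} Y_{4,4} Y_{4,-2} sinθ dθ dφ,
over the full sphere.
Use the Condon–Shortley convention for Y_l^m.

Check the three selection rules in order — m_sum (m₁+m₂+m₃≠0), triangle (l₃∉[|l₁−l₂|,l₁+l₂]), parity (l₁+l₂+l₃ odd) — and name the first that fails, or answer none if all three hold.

Σmᵢ = 2  ✗
l₃∈[|l₁−l₂|,l₁+l₂]=[4,4], have l₃=4
Σlᵢ = 8 ⇒ even

m_sum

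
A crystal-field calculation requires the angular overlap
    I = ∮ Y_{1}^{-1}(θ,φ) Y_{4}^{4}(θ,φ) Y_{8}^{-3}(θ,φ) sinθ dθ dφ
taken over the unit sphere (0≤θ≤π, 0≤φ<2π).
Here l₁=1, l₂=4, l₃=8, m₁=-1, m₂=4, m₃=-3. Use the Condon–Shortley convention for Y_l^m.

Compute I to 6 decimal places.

0.000000

|1−4|≤8≤1+4 violated ⇒ I = 0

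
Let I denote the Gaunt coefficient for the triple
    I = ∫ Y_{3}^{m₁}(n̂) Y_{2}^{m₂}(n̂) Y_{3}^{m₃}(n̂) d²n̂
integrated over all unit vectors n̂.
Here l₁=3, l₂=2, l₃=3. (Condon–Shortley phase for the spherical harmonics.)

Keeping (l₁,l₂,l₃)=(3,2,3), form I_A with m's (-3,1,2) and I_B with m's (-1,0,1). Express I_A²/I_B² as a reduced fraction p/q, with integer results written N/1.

25/9

l's match ⇒ only the (l;m) 3-j factors differ between A and B.
A: triangle coeff Δ(3,2,3) = 1/3780; Σ_t [2,2]: t=2:+1/48 = 1/48; (3j)²=5/84 [(3 2 3; -3 1 2)], sign=-1
B: triangle coeff Δ(3,2,3) = 1/3780; Σ_t [0,2]: t=0:+1/96 t=1:−1/6 t=2:+1/16 = -3/32; (3j)²=3/140 [(3 2 3; -1 0 1)], sign=-1
I_A²/I_B² = (5/84)/(3/140) = 25/9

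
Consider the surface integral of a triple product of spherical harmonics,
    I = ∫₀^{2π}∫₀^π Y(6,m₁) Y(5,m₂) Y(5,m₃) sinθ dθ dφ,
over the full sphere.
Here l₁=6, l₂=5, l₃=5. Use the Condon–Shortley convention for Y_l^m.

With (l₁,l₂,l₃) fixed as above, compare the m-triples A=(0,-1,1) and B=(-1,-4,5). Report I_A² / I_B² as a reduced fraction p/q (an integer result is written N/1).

Shared (l₁,l₂,l₃)=(6,5,5): N and (l;000)² cancel in I_A²/I_B².
A: Δ = 6!·6!·4!/17! = 1/28588560; Racah Σ t=0..4: t=0:+1/12441600 t=1:−1/86400 t=2:+1/9216 t=3:−1/7776 t=4:+1/55296 = -7/518400; ⇒ 3j(6 5 5; 0 -1 1)² = 12/12155, sgn -1
B: Δ = 6!·6!·4!/17! = 1/28588560; Racah Σ t=1..1: t=1:−1/2073600 = -1/2073600; ⇒ 3j(6 5 5; -1 -4 5)² = 63/9724, sgn -1
I_A²/I_B² = (12/12155)/(63/9724) = 16/105

16/105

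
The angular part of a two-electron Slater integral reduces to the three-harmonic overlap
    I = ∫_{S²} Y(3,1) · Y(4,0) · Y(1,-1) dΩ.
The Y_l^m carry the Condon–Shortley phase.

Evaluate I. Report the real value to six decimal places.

0.150786

Checks pass: Σm=0; 8 even; l₃=1∈[1,7].
(2·3+1)(2·4+1)(2·1+1) = 189
Δ: 6! 0! 2! / 9! → 1/252
sum: t=3:−1/36 = -1/36
3j²(3 4 1; 0 0 0) = Δ·Π!·Σ² = 4/63  (sign +1)
sum: t=2:+1/96 = 1/96
3j²(3 4 1; 1 0 -1) = Δ·Π!·Σ² = 1/42  (sign +1)
combine: 4πI² = 189·4/63·1/42 = 2/7
take √, sign +1: I = 0.15078601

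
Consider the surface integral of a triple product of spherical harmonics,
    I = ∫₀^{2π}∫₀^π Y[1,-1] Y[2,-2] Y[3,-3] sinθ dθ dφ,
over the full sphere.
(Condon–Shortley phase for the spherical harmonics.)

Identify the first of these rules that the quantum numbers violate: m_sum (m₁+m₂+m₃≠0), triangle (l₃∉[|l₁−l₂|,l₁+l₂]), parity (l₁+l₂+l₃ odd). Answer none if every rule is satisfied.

Σmᵢ = -6  ✗
l₃∈[|l₁−l₂|,l₁+l₂]=[1,3], have l₃=3
Σlᵢ = 6 ⇒ even

m_sum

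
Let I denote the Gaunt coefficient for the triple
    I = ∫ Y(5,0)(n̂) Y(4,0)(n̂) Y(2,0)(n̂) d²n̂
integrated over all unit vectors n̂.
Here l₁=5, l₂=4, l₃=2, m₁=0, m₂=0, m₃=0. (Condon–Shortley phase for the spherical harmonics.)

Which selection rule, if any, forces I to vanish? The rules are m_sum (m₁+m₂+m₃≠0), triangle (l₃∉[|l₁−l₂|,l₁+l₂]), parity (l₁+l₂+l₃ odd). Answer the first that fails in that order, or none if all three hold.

Σmᵢ = 0  ✓
l₃∈[|l₁−l₂|,l₁+l₂]=[1,9], have l₃=2  ✓
Σlᵢ = 11 ⇒ odd  ✗

parity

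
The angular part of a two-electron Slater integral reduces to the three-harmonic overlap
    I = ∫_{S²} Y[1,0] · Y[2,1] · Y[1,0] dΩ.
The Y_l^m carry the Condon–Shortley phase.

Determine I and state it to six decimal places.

0 + 1 + 0 = 1 ≠ 0: azimuthal integral kills it; I = 0

0.000000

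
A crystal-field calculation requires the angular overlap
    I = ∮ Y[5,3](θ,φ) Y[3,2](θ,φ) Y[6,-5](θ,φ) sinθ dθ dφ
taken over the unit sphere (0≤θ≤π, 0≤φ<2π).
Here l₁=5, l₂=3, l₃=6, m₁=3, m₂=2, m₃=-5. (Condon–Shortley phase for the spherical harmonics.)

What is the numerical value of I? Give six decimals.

-0.169016

Checks pass: Σm=0; 14 even; l₃=6∈[2,8].
(2·5+1)(2·3+1)(2·6+1) = 1001
Δ: 2! 8! 4! / 15! → 1/675675
sum: t=0:+1/8640 t=1:−1/2304 t=2:+1/8640 = -7/34560
3j²(5 3 6; 0 0 0) = Δ·Π!·Σ² = 7/429  (sign -1)
sum: t=1:−1/120960 t=2:+1/483840 = -1/161280
3j²(5 3 6; 3 2 -5) = Δ·Π!·Σ² = 2/91  (sign +1)
combine: 4πI² = 1001·7/429·2/91 = 14/39
take √, sign -1: I = -0.16901560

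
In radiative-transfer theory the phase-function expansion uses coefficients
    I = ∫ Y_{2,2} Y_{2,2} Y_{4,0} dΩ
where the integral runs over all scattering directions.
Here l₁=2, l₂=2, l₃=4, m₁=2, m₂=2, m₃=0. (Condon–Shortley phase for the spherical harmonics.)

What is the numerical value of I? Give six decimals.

0.000000

Σmᵢ = 4 ≠ 0, so the φ-integral vanishes; I = 0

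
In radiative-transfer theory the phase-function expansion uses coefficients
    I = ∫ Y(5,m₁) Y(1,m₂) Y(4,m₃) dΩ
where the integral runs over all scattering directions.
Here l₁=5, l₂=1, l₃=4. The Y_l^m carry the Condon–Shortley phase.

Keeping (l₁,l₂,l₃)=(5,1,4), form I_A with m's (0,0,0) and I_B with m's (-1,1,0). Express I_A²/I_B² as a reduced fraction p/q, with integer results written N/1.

Shared (l₁,l₂,l₃)=(5,1,4): N and (l;000)² cancel in I_A²/I_B².
A: Δ = 2!·8!·0!/11! = 1/495; Racah Σ t=1..1: t=1:−1/576 = -1/576; ⇒ 3j(5 1 4; 0 0 0)² = 5/99, sgn -1
B: Δ = 2!·8!·0!/11! = 1/495; Racah Σ t=2..2: t=2:+1/1152 = 1/1152; ⇒ 3j(5 1 4; -1 1 0)² = 1/33, sgn +1
I_A²/I_B² = (5/99)/(1/33) = 5/3

5/3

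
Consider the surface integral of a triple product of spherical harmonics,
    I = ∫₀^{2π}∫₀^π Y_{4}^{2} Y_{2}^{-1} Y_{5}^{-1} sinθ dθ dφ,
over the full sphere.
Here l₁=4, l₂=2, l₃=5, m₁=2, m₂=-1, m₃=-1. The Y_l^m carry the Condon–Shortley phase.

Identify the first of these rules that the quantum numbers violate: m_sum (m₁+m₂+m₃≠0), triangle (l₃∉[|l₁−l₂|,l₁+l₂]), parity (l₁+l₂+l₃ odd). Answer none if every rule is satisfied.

azimuthal sum: 2 − 1 − 1 = 0  ✓
2 ≤ 5 ≤ 6 (triangle on l)  ✓
L = 4 + 2 + 5 = 11 (odd)  ✗

parity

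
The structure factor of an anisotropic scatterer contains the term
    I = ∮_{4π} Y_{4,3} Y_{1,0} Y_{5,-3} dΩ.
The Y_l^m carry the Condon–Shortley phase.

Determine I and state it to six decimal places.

-0.196426

Rules hold: Σm=0, L=10 even, 3≤5≤5.
N = 9·3·11 = 297
Δ = 0!·8!·2!/11! = 1/495
Racah Σ t=0..0: t=0:+1/576 = 1/576
⇒ 3j(4 1 5; 0 0 0)² = 5/99, sgn -1
Racah Σ t=0..0: t=0:+1/5040 = 1/5040
⇒ 3j(4 1 5; 3 0 -3)² = 16/495, sgn +1
4πI² = N·(3j₀)²·(3jₘ)² = 16/33
I = -1·√(0.484848/4π) = -0.19642560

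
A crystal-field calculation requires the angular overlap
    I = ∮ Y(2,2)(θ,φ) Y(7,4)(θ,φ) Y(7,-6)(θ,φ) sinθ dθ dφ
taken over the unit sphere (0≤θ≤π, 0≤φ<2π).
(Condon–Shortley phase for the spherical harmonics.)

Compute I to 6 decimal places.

m-sum 0 ✓  L=16 even ✓  5≤7≤9 ✓
Π(2lᵢ+1) = 5×15×15 = 1125
triangle coeff Δ(2,7,7) = 1/185640
Σ_t [0,2]: t=0:+1/2419200 t=1:−1/518400 t=2:+1/2419200 = -1/907200
(3j)²=56/3315 [(2 7 7; 0 0 0)], sign=+1
Σ_t [0,0]: t=0:+1/159667200 = 1/159667200
(3j)²=9/1190 [(2 7 7; 2 4 -6)], sign=-1
⇒ 4πI² = 540/3757
I = (-1)√(540/3757/(4π)) = -0.10694768

-0.106948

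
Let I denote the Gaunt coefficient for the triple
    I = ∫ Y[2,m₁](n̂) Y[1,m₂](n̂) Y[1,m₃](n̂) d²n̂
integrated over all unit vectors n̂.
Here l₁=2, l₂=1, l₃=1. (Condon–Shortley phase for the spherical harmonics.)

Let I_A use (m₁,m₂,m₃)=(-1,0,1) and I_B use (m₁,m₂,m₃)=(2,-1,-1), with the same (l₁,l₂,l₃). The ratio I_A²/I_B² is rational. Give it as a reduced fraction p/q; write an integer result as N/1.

l's match ⇒ only the (l;m) 3-j factors differ between A and B.
A: triangle coeff Δ(2,1,1) = 1/30; Σ_t [1,1]: t=1:−1/2 = -1/2; (3j)²=1/10 [(2 1 1; -1 0 1)], sign=-1
B: triangle coeff Δ(2,1,1) = 1/30; Σ_t [0,0]: t=0:+1/4 = 1/4; (3j)²=1/5 [(2 1 1; 2 -1 -1)], sign=+1
I_A²/I_B² = (1/10)/(1/5) = 1/2

1/2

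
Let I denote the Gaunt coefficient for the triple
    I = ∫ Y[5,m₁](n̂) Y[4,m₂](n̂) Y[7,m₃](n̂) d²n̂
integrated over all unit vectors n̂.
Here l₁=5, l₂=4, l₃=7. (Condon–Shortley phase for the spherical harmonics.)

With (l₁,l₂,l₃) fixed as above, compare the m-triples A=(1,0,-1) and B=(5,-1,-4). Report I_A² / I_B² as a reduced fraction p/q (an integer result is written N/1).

Shared (l₁,l₂,l₃)=(5,4,7): N and (l;000)² cancel in I_A²/I_B².
A: Δ = 2!·8!·6!/17! = 1/6126120; Racah Σ t=0..2: t=0:+1/55296 t=1:−1/25920 t=2:+1/138240 = -11/829440; ⇒ 3j(5 4 7; 1 0 -1)² = 11/1326, sgn -1
B: Δ = 2!·8!·6!/17! = 1/6126120; Racah Σ t=0..0: t=0:+1/2903040 = 1/2903040; ⇒ 3j(5 4 7; 5 -1 -4)² = 75/6188, sgn -1
I_A²/I_B² = (11/1326)/(75/6188) = 154/225

154/225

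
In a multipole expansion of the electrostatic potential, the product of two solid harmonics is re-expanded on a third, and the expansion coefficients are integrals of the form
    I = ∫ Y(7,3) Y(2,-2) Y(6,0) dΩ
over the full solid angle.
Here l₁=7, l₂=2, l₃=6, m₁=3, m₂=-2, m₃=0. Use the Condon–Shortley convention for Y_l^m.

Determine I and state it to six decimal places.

Σmᵢ = 1 ≠ 0, so the φ-integral vanishes; I = 0

0.000000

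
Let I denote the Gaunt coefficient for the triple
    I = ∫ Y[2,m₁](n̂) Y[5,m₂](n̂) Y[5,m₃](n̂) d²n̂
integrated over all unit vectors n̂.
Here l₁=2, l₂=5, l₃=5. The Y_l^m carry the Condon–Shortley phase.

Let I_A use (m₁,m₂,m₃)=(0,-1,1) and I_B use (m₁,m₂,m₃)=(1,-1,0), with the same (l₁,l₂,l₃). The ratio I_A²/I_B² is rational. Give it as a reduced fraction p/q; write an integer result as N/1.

81/5

Same 2,5,5: normalisation and zero-m 3j drop out of the ratio.
A: Δ: 2! 2! 8! / 13! → 1/38610; sum: t=0:+1/2304 t=1:−1/720 t=2:+1/5760 = -1/1280; 3j²(2 5 5; 0 -1 1) = Δ·Π!·Σ² = 27/1430  (sign -1)
B: Δ: 2! 2! 8! / 13! → 1/38610; sum: t=0:+1/1152 t=1:−1/1440 = 1/5760; 3j²(2 5 5; 1 -1 0) = Δ·Π!·Σ² = 1/858  (sign -1)
I_A²/I_B² = (27/1430)/(1/858) = 81/5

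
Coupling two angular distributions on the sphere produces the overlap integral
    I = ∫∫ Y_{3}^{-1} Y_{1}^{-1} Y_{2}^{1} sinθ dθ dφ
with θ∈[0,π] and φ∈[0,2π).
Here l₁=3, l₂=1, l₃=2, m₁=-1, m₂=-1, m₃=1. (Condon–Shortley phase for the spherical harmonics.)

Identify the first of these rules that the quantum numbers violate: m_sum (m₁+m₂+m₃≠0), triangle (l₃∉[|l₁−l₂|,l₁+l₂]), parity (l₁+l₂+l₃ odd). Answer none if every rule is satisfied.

m_sum

Σmᵢ = -1  ✗
l₃∈[|l₁−l₂|,l₁+l₂]=[2,4], have l₃=2
Σlᵢ = 6 ⇒ even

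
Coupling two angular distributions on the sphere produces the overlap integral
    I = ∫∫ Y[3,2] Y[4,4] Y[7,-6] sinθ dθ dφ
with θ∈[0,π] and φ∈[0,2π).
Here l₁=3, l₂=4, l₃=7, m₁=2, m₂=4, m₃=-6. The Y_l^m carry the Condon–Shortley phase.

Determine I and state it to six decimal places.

m-sum 0 ✓  L=14 even ✓  1≤7≤7 ✓
Π(2lᵢ+1) = 7×9×15 = 945
triangle coeff Δ(3,4,7) = 1/45045
Σ_t [0,0]: t=0:+1/20736 = 1/20736
(3j)²=35/1287 [(3 4 7; 0 0 0)], sign=-1
Σ_t [0,0]: t=0:+1/4838400 = 1/4838400
(3j)²=1/35 [(3 4 7; 2 4 -6)], sign=-1
⇒ 4πI² = 105/143
I = (+1)√(105/143/(4π)) = 0.24172507

0.241725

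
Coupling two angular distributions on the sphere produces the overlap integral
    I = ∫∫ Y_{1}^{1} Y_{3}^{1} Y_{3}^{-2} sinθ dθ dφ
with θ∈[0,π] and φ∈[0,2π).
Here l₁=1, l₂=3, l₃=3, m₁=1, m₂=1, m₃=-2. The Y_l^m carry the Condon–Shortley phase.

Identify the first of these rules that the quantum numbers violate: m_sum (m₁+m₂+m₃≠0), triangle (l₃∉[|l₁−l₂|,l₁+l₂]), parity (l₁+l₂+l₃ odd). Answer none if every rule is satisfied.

parity

azimuthal sum: 1 + 1 − 2 = 0  ✓
2 ≤ 3 ≤ 4 (triangle on l)  ✓
L = 1 + 3 + 3 = 7 (odd)  ✗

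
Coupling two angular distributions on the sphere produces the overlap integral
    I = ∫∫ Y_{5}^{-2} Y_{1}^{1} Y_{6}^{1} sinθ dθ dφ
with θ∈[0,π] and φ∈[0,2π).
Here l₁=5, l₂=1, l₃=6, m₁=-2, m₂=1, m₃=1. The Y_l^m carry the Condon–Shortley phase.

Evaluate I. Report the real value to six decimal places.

Rules hold: Σm=0, L=12 even, 4≤6≤6.
N = 11·3·13 = 429
Δ = 0!·10!·2!/13! = 1/858
Racah Σ t=0..0: t=0:+1/14400 = 1/14400
⇒ 3j(5 1 6; 0 0 0)² = 6/143, sgn +1
Racah Σ t=0..0: t=0:+1/60480 = 1/60480
⇒ 3j(5 1 6; -2 1 1)² = 5/429, sgn -1
4πI² = N·(3j₀)²·(3jₘ)² = 30/143
I = -1·√(0.20979/4π) = -0.12920749

-0.129207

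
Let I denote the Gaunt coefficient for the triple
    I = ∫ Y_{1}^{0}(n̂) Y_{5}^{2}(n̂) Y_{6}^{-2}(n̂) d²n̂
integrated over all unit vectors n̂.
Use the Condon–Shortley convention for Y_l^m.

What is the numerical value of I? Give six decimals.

0.231133

m-sum 0 ✓  L=12 even ✓  4≤6≤6 ✓
Π(2lᵢ+1) = 3×11×13 = 429
triangle coeff Δ(1,5,6) = 1/858
Σ_t [0,0]: t=0:+1/14400 = 1/14400
(3j)²=6/143 [(1 5 6; 0 0 0)], sign=+1
Σ_t [0,0]: t=0:+1/30240 = 1/30240
(3j)²=16/429 [(1 5 6; 0 2 -2)], sign=+1
⇒ 4πI² = 96/143
I = (+1)√(96/143/(4π)) = 0.23113338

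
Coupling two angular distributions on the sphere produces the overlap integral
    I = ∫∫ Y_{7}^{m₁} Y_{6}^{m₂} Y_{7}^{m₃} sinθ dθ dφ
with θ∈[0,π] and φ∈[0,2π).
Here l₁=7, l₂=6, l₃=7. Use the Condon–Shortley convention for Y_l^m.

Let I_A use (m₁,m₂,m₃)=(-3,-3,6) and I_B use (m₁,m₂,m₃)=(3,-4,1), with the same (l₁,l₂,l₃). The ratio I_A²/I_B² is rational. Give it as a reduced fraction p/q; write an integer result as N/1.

Same 7,6,7: normalisation and zero-m 3j drop out of the ratio.
A: Δ: 6! 8! 6! / 21! → 1/2444321880; sum: t=2:+1/232243200 t=3:−1/130636800 = -1/298598400; 3j²(7 6 7; -3 -3 6) = Δ·Π!·Σ² = 7/1292  (sign +1)
B: Δ: 6! 8! 6! / 21! → 1/2444321880; sum: t=0:+1/19906560 t=1:−1/10368000 t=2:+1/49766400 = -13/497664000; 3j²(7 6 7; 3 -4 1) = Δ·Π!·Σ² = 91/17765  (sign -1)
I_A²/I_B² = (7/1292)/(91/17765) = 55/52

55/52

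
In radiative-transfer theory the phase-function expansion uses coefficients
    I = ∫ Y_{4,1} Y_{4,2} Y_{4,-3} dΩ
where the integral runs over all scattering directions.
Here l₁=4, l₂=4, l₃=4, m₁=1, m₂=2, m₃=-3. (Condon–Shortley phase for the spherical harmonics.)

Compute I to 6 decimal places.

Checks pass: Σm=0; 12 even; l₃=4∈[0,8].
(2·4+1)(2·4+1)(2·4+1) = 729
Δ: 4! 4! 4! / 13! → 1/450450
sum: t=0:+1/13824 t=1:−1/216 t=2:+1/64 t=3:−1/216 t=4:+1/13824 = 5/768
3j²(4 4 4; 0 0 0) = Δ·Π!·Σ² = 18/1001  (sign +1)
sum: t=2:+1/576 t=3:−1/864 = 1/1728
3j²(4 4 4; 1 2 -3) = Δ·Π!·Σ² = 5/1287  (sign -1)
combine: 4πI² = 729·18/1001·5/1287 = 7290/143143
take √, sign -1: I = -0.06366105

-0.063661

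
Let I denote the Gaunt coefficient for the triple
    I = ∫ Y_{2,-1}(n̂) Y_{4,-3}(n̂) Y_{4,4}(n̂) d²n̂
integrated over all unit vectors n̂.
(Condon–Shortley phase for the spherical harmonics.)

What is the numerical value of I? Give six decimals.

Rules hold: Σm=0, L=10 even, 2≤4≤6.
N = 5·9·9 = 405
Δ = 2!·2!·6!/11! = 1/13860
Racah Σ t=0..2: t=0:+1/192 t=1:−1/36 t=2:+1/192 = -5/288
⇒ 3j(2 4 4; 0 0 0)² = 20/693, sgn -1
Racah Σ t=1..1: t=1:−1/1440 = -1/1440
⇒ 3j(2 4 4; -1 -3 4)² = 7/165, sgn -1
4πI² = N·(3j₀)²·(3jₘ)² = 60/121
I = +1·√(0.495868/4π) = 0.19864517

0.198645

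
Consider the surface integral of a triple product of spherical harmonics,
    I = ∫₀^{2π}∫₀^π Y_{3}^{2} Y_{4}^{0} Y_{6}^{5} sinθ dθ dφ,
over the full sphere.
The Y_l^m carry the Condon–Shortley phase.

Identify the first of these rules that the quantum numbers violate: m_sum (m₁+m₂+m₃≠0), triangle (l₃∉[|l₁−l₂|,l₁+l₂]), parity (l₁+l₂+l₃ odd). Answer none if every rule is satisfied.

m₁+m₂+m₃ = 2 + 0 + 5 = 7  ✗
triangle: |3−4|=1 ≤ l₃=6 ≤ 3+4=7
parity: l₁+l₂+l₃ = 13 is odd

m_sum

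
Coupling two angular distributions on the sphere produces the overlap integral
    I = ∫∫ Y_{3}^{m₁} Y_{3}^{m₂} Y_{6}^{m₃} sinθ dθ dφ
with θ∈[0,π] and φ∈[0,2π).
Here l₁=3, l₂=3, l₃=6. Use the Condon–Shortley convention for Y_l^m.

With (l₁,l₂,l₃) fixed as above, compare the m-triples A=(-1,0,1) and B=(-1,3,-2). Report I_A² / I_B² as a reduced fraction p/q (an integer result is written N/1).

25/2

Shared (l₁,l₂,l₃)=(3,3,6): N and (l;000)² cancel in I_A²/I_B².
A: Δ = 0!·6!·6!/13! = 1/12012; Racah Σ t=0..0: t=0:+1/1728 = 1/1728; ⇒ 3j(3 3 6; -1 0 1)² = 25/858, sgn -1
B: Δ = 0!·6!·6!/13! = 1/12012; Racah Σ t=0..0: t=0:+1/34560 = 1/34560; ⇒ 3j(3 3 6; -1 3 -2)² = 1/429, sgn +1
I_A²/I_B² = (25/858)/(1/429) = 25/2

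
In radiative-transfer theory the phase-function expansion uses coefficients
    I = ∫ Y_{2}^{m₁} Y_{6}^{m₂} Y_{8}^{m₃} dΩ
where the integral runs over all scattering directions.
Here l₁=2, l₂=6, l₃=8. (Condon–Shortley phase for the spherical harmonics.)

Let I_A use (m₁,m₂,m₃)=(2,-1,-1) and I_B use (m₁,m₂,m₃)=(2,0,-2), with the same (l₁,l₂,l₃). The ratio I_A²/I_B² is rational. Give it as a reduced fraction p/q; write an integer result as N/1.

3/5

Same 2,6,8: normalisation and zero-m 3j drop out of the ratio.
A: Δ: 0! 4! 12! / 17! → 1/30940; sum: t=0:+1/14515200 = 1/14515200; 3j²(2 6 8; 2 -1 -1) = Δ·Π!·Σ² = 9/2210  (sign -1)
B: Δ: 0! 4! 12! / 17! → 1/30940; sum: t=0:+1/12441600 = 1/12441600; 3j²(2 6 8; 2 0 -2) = Δ·Π!·Σ² = 3/442  (sign +1)
I_A²/I_B² = (9/2210)/(3/442) = 3/5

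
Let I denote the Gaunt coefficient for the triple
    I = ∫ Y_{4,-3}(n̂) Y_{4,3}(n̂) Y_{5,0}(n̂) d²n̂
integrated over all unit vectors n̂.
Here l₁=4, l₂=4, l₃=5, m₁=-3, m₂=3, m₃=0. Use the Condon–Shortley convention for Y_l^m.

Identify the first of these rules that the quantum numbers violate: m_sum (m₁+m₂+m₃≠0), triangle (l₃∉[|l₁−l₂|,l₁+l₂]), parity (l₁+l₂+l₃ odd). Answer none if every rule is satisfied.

parity

Σmᵢ = 0  ✓
l₃∈[|l₁−l₂|,l₁+l₂]=[0,8], have l₃=5  ✓
Σlᵢ = 13 ⇒ odd  ✗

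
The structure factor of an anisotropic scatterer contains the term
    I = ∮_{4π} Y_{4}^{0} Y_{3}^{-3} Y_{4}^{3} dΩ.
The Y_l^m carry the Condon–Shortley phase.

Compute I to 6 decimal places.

0.000000

L=11 odd ⇒ parity kills the (l;000) factor ⇒ I = 0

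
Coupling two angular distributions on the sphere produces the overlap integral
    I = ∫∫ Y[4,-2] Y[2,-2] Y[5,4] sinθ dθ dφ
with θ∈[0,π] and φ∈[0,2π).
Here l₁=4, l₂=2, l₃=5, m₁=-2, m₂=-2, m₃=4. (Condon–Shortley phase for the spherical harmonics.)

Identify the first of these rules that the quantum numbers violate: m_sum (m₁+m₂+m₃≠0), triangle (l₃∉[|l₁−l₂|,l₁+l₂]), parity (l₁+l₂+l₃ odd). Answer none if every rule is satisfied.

parity

azimuthal sum: -2 − 2 + 4 = 0  ✓
2 ≤ 5 ≤ 6 (triangle on l)  ✓
L = 4 + 2 + 5 = 11 (odd)  ✗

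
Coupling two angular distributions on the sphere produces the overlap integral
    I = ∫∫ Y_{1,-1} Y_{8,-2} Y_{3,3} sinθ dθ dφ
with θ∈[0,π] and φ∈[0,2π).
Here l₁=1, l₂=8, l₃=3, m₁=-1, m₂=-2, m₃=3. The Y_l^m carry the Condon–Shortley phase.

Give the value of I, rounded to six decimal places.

l₃=3 ∉ [7,9] — triangle fails ⇒ I = 0

0.000000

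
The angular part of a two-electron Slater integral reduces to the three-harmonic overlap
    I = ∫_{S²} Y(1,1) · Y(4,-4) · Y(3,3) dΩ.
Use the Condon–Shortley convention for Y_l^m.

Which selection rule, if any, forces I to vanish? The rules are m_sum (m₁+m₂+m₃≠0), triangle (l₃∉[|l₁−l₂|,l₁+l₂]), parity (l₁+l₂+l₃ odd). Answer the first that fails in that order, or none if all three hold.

Σmᵢ = 0  ✓
l₃∈[|l₁−l₂|,l₁+l₂]=[3,5], have l₃=3  ✓
Σlᵢ = 8 ⇒ even  ✓

none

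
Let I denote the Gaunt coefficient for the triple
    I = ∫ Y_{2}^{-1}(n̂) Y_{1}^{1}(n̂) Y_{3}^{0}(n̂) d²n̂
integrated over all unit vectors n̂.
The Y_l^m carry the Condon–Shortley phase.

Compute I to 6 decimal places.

Checks pass: Σm=0; 6 even; l₃=3∈[1,3].
(2·2+1)(2·1+1)(2·3+1) = 105
Δ: 0! 4! 2! / 7! → 1/105
sum: t=0:+1/4 = 1/4
3j²(2 1 3; 0 0 0) = Δ·Π!·Σ² = 3/35  (sign -1)
sum: t=0:+1/12 = 1/12
3j²(2 1 3; -1 1 0) = Δ·Π!·Σ² = 1/35  (sign -1)
combine: 4πI² = 105·3/35·1/35 = 9/35
take √, sign +1: I = 0.14304817

0.143048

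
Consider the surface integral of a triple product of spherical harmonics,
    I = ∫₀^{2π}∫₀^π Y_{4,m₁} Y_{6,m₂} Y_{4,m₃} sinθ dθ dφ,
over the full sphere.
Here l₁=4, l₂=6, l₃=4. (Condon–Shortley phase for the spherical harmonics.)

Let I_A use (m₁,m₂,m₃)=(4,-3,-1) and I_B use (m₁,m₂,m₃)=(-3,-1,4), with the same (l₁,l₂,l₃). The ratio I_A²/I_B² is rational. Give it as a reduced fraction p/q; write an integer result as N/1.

Shared (l₁,l₂,l₃)=(4,6,4): N and (l;000)² cancel in I_A²/I_B².
A: Δ = 6!·2!·6!/15! = 1/1261260; Racah Σ t=0..0: t=0:+1/51840 = 1/51840; ⇒ 3j(4 6 4; 4 -3 -1)² = 8/429, sgn -1
B: Δ = 6!·2!·6!/15! = 1/1261260; Racah Σ t=5..5: t=5:−1/172800 = -1/172800; ⇒ 3j(4 6 4; -3 -1 4)² = 7/2145, sgn -1
I_A²/I_B² = (8/429)/(7/2145) = 40/7

40/7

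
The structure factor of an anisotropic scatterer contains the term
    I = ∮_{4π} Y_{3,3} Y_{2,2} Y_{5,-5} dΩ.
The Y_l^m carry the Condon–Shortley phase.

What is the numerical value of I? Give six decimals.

-0.347235

Rules hold: Σm=0, L=10 even, 1≤5≤5.
N = 7·5·11 = 385
Δ = 0!·6!·4!/11! = 1/2310
Racah Σ t=0..0: t=0:+1/144 = 1/144
⇒ 3j(3 2 5; 0 0 0)² = 10/231, sgn -1
Racah Σ t=0..0: t=0:+1/17280 = 1/17280
⇒ 3j(3 2 5; 3 2 -5)² = 1/11, sgn +1
4πI² = N·(3j₀)²·(3jₘ)² = 50/33
I = -1·√(1.51515/4π) = -0.34723469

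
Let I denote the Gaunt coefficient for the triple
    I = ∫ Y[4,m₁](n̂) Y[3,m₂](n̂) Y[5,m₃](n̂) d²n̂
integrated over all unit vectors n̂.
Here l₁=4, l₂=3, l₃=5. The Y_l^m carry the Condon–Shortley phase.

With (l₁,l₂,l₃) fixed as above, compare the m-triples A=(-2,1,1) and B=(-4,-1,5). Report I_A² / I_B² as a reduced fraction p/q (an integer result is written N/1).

1849/5880

l's match ⇒ only the (l;m) 3-j factors differ between A and B.
A: triangle coeff Δ(4,3,5) = 1/180180; Σ_t [0,2]: t=0:+1/34560 t=1:−1/720 t=2:+1/384 = 43/34560; (3j)²=1849/180180 [(4 3 5; -2 1 1)], sign=+1
B: triangle coeff Δ(4,3,5) = 1/180180; Σ_t [2,2]: t=2:+1/34560 = 1/34560; (3j)²=14/429 [(4 3 5; -4 -1 5)], sign=+1
I_A²/I_B² = (1849/180180)/(14/429) = 1849/5880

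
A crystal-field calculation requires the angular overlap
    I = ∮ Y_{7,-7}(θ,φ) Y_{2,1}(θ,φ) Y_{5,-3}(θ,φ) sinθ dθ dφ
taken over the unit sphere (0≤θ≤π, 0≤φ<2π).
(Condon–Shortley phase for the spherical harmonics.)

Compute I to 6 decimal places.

0.000000

-7 + 1 − 3 = -9 ≠ 0: azimuthal integral kills it; I = 0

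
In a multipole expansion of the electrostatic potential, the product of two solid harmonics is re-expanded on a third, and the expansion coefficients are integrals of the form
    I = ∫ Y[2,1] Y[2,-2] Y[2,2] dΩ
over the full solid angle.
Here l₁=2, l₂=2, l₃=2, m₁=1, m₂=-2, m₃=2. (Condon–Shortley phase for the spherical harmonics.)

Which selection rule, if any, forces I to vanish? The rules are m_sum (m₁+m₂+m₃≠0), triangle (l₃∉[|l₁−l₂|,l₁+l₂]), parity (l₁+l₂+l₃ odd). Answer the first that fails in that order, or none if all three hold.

azimuthal sum: 1 − 2 + 2 = 1  ✗
0 ≤ 2 ≤ 4 (triangle on l)
L = 2 + 2 + 2 = 6 (even)

m_sum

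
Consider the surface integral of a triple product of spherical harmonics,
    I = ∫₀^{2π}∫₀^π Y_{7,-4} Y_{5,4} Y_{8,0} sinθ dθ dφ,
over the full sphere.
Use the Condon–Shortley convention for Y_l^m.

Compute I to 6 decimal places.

0.149578

m-sum 0 ✓  L=20 even ✓  2≤8≤12 ✓
Π(2lᵢ+1) = 15×11×17 = 2805
triangle coeff Δ(7,5,8) = 1/814773960
Σ_t [0,4]: t=0:+1/87091200 t=1:−1/4976640 t=2:+1/2073600 t=3:−1/4976640 t=4:+1/87091200 = 1/9676800
(3j)²=360/46189 [(7 5 8; 0 0 0)], sign=+1
Σ_t [3,4]: t=3:−1/348364800 t=4:+1/87091200 = 1/116121600
(3j)²=54/4199 [(7 5 8; -4 4 0)], sign=+1
⇒ 4πI² = 291600/1037153
I = (+1)√(291600/1037153/(4π)) = 0.14957789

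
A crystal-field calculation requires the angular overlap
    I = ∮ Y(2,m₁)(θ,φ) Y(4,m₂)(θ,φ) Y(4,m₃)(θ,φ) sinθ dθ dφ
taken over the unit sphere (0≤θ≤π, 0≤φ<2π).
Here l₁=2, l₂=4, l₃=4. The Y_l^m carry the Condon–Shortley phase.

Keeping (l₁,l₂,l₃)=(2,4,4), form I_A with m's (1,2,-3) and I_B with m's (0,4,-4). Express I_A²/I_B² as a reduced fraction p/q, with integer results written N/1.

75/112

Same 2,4,4: normalisation and zero-m 3j drop out of the ratio.
A: Δ: 2! 2! 6! / 11! → 1/13860; sum: t=0:+1/1440 t=1:−1/240 = -1/288; 3j²(2 4 4; 1 2 -3) = Δ·Π!·Σ² = 5/132  (sign +1)
B: Δ: 2! 2! 6! / 11! → 1/13860; sum: t=2:+1/2880 = 1/2880; 3j²(2 4 4; 0 4 -4) = Δ·Π!·Σ² = 28/495  (sign +1)
I_A²/I_B² = (5/132)/(28/495) = 75/112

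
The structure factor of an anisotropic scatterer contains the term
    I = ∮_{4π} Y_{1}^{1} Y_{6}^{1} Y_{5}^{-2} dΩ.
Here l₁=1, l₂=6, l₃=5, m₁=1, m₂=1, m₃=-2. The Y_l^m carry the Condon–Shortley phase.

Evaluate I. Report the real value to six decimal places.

-0.129207

m-sum 0 ✓  L=12 even ✓  5≤5≤7 ✓
Π(2lᵢ+1) = 3×13×11 = 429
triangle coeff Δ(1,6,5) = 1/858
Σ_t [1,1]: t=1:−1/14400 = -1/14400
(3j)²=6/143 [(1 6 5; 0 0 0)], sign=+1
Σ_t [0,0]: t=0:+1/60480 = 1/60480
(3j)²=5/429 [(1 6 5; 1 1 -2)], sign=-1
⇒ 4πI² = 30/143
I = (-1)√(30/143/(4π)) = -0.12920749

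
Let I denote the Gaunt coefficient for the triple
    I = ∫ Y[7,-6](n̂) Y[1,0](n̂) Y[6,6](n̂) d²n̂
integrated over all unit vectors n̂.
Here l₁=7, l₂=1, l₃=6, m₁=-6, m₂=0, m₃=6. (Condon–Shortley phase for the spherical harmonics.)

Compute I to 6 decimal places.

0.126157

Rules hold: Σm=0, L=14 even, 6≤6≤8.
N = 15·3·13 = 585
Δ = 2!·12!·0!/15! = 1/1365
Racah Σ t=1..1: t=1:−1/518400 = -1/518400
⇒ 3j(7 1 6; 0 0 0)² = 7/195, sgn -1
Racah Σ t=1..1: t=1:−1/479001600 = -1/479001600
⇒ 3j(7 1 6; -6 0 6)² = 1/105, sgn -1
4πI² = N·(3j₀)²·(3jₘ)² = 1/5
I = +1·√(0.2/4π) = 0.12615663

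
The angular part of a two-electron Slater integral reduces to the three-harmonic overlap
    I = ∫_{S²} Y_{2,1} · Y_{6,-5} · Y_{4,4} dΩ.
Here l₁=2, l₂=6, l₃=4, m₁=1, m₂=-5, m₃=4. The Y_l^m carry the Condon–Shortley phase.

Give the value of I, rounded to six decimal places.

-0.204295

Checks pass: Σm=0; 12 even; l₃=4∈[4,8].
(2·2+1)(2·6+1)(2·4+1) = 585
Δ: 4! 0! 8! / 13! → 1/6435
sum: t=2:+1/2304 = 1/2304
3j²(2 6 4; 0 0 0) = Δ·Π!·Σ² = 5/143  (sign +1)
sum: t=1:−1/241920 = -1/241920
3j²(2 6 4; 1 -5 4) = Δ·Π!·Σ² = 1/39  (sign -1)
combine: 4πI² = 585·5/143·1/39 = 75/143
take √, sign -1: I = -0.20429497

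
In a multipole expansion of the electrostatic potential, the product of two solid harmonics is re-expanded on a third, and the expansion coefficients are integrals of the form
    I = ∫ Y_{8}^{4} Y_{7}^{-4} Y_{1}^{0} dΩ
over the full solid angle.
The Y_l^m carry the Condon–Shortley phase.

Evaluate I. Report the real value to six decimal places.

0.211986

m-sum 0 ✓  L=16 even ✓  1≤1≤15 ✓
Π(2lᵢ+1) = 17×15×3 = 765
triangle coeff Δ(8,7,1) = 1/2040
Σ_t [7,7]: t=7:−1/25401600 = -1/25401600
(3j)²=8/255 [(8 7 1; 0 0 0)], sign=+1
Σ_t [3,3]: t=3:−1/239500800 = -1/239500800
(3j)²=2/85 [(8 7 1; 4 -4 0)], sign=+1
⇒ 4πI² = 48/85
I = (+1)√(48/85/(4π)) = 0.21198553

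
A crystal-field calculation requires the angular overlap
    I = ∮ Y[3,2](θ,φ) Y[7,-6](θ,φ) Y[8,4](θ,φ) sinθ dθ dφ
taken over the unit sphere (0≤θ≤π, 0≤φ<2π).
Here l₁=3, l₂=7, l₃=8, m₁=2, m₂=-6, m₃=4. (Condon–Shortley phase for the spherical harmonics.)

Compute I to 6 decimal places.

-0.105265

Checks pass: Σm=0; 18 even; l₃=8∈[4,10].
(2·3+1)(2·7+1)(2·8+1) = 1785
Δ: 2! 4! 12! / 19! → 1/5290740
sum: t=0:+1/7257600 t=1:−1/2073600 t=2:+1/7257600 = -1/4838400
3j²(3 7 8; 0 0 0) = Δ·Π!·Σ² = 252/20995  (sign -1)
sum: t=0:+1/479001600 t=1:−1/11496038400 = 23/11496038400
3j²(3 7 8; 2 -6 4) = Δ·Π!·Σ² = 529/81396  (sign +1)
combine: 4πI² = 1785·252/20995·529/81396 = 11109/79781
take √, sign -1: I = -0.10526471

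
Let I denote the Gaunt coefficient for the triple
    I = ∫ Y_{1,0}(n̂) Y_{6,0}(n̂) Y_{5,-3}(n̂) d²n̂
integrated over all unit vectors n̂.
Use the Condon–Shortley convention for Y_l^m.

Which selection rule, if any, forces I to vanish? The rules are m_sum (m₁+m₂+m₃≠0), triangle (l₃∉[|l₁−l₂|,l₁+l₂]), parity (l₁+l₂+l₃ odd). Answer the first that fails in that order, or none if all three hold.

m_sum

Σmᵢ = -3  ✗
l₃∈[|l₁−l₂|,l₁+l₂]=[5,7], have l₃=5
Σlᵢ = 12 ⇒ even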